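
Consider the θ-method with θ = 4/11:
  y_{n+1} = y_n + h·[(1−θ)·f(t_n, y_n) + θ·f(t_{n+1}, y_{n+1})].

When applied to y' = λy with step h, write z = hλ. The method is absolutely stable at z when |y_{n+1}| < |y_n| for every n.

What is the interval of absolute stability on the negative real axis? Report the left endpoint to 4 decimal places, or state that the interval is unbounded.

With y'=λy (z=hλ):
  y_{n+1} = y_n + z·[7/11·y_n + 4/11·y_{n+1}] ⇒ (1 − 4/11z)y_{n+1} = (1 + 7/11z)y_n
  ⇒ R(z) = (1 + 7/11z)/(1 − 4/11z).

Find x<0 with |R(x)|<1.
x=-0.59: |R|=0.5142
R=−1: 1+7/11x = −1+4/11x ⇒ -3/11x=2 ⇒ x=2/(-3/11)=-7.3333
Confirm numerically:
  x=-7.282: |R|=0.99616 <1
  x=-6.725: |R|=0.95185 <1
  x=-6.018: |R|=0.88749 <1
  x=-3.657: |R|=0.56965 <1
  x=-7.742: |R|=1.02921 >1
  x=-7.718: |R|=1.02756 >1
  x=-7.367: |R|=1.00250 >1
So |R|<1 on (-7.3333, 0).

(-7.3333, 0).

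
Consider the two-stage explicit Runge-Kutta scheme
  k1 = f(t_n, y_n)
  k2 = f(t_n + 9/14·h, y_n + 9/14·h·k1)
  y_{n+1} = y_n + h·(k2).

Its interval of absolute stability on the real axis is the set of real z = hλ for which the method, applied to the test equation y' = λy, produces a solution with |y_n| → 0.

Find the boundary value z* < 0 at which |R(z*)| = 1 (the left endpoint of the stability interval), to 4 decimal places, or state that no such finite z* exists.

z* = -1.5556.

Set f=λy, z=hλ:
  k1=λy_n ⇒ h·k1=z·y_n;  k2=λ(1+9/14z)y_n ⇒ h·k2=z(1+9/14z)y_n
  y_{n+1}/y_n = 1 + z(1+9/14z) = 1 + z + 9/14z²
  Hence R(z) = 1 + z + 9/14z².

Find x<0 with |R(x)|<1.
x=-1.41: |R|=0.8681
R=1: x+9/14x²=0 ⇒ x=−14/9=-1.5556; min R=1−1/(4·9/14)=0.6111>−1
Confirm numerically:
  x=-1.407: |R|=0.86563 <1
  x=-1.327: |R|=0.80503 <1
  x=-0.899: |R|=0.62056 <1
  x=-1.980: |R|=1.54026 >1
  x=-1.665: |R|=1.11714 >1
  x=-1.650: |R|=1.10018 >1
Stable set (-1.5556, 0).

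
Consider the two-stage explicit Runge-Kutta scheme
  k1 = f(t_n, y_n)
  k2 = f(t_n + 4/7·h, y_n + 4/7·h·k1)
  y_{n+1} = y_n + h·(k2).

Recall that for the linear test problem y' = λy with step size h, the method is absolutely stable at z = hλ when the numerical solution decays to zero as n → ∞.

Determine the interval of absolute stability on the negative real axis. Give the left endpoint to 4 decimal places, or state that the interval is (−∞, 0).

(-1.7500, 0).

With y'=λy (z=hλ):
  k1=λy_n ⇒ h·k1=z·y_n;  k2=λ(1+4/7z)y_n ⇒ h·k2=z(1+4/7z)y_n
  y_{n+1}/y_n = 1 + z(1+4/7z) = 1 + z + 4/7z²
  so R(z) = 1 + z + 4/7z².

Find x<0 with |R(x)|<1.
x=-1.08: |R|=0.5865
R=1: x+4/7x²=0 ⇒ x=−7/4=-1.7500; min R=1−1/(4·4/7)=0.5625>−1
Confirm numerically:
  x=-1.681: |R|=0.93372 <1
  x=-1.503: |R|=0.78786 <1
  x=-1.051: |R|=0.58020 <1
  x=-0.821: |R|=0.56417 <1
  x=-2.161: |R|=1.50753 >1
  x=-2.046: |R|=1.34607 >1
Interval (-1.7500, 0).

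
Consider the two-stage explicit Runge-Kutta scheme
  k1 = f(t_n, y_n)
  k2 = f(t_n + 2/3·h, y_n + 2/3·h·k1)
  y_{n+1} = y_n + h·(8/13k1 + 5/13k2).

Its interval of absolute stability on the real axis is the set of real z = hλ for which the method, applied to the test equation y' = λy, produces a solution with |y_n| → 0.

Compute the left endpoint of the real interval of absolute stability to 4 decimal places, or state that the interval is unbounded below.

On y'=λy, z=hλ:
  k1=λy_n ⇒ h·k1=z·y_n;  k2=λ(1+2/3z)y_n ⇒ h·k2=z(1+2/3z)y_n
  y_{n+1}/y_n = 1 + 8/13z + 5/13z(1+2/3z) = 1 + z + 10/39z²
  Hence R(z) = 1 + z + 10/39z².

Find x<0 with |R(x)|<1.
x=-1.54: |R|=0.0681
R=1: x+10/39x²=0 ⇒ x=−39/10=-3.9000; min R=1−1/(4·10/39)=0.0250>−1
Confirm numerically:
  x=-3.771: |R|=0.87527 <1
  x=-3.760: |R|=0.86503 <1
  x=-3.750: |R|=0.85577 <1
  x=-3.600: |R|=0.72308 <1
  x=-4.327: |R|=1.47375 >1
  x=-4.266: |R|=1.40035 >1
  x=-4.173: |R|=1.29211 >1
So |R|<1 on (-3.9000, 0).

z* = -3.9000.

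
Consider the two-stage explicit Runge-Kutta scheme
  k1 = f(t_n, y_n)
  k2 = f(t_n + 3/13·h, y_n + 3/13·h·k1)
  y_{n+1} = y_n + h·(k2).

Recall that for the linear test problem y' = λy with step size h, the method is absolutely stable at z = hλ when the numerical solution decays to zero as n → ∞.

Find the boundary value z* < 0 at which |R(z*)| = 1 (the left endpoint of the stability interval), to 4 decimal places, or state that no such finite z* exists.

With y'=λy (z=hλ):
  k1=λy_n ⇒ h·k1=z·y_n;  k2=λ(1+3/13z)y_n ⇒ h·k2=z(1+3/13z)y_n
  y_{n+1}/y_n = 1 + z(1+3/13z) = 1 + z + 3/13z²
  ⇒ R(z) = 1 + z + 3/13z².

Solve |R(x)|<1 on ℝ⁻.
x=-1.66: |R|=0.0241
R=1: x+3/13x²=0 ⇒ x=−13/3=-4.3333; min R=1−1/(4·3/13)=-0.0833>−1
Confirm numerically:
  x=-2.754: |R|=0.00373 <1
  x=-2.668: |R|=0.02533 <1
  x=-2.337: |R|=0.07664 <1
  x=-1.894: |R|=0.06618 <1
  x=-4.836: |R|=1.56098 >1
  x=-4.520: |R|=1.19471 >1
  x=-4.450: |R|=1.11981 >1
Interval (-4.3333, 0).

z* = -4.3333.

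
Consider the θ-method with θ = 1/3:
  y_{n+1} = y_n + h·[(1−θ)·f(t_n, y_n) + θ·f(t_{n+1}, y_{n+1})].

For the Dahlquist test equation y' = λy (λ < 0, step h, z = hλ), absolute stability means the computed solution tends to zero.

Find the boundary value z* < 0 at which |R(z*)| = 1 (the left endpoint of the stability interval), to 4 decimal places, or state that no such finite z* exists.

Set f=λy, z=hλ:
  y_{n+1} = y_n + z·[2/3·y_n + 1/3·y_{n+1}] ⇒ (1 − 1/3z)y_{n+1} = (1 + 2/3z)y_n
  ⇒ R(z) = (1 + 2/3z)/(1 − 1/3z).

Need |R(x)|<1, x<0.
x=-1.77: |R|=0.1132
R=−1: 1+2/3x = −1+1/3x ⇒ -1/3x=2 ⇒ x=2/(-1/3)=-6.0000
Confirm numerically:
  x=-5.856: |R|=0.98374 <1
  x=-5.831: |R|=0.98086 <1
  x=-5.581: |R|=0.95117 <1
  x=-4.441: |R|=0.79049 <1
  x=-6.514: |R|=1.05403 >1
  x=-6.264: |R|=1.02850 >1
  x=-6.251: |R|=1.02713 >1
So |R|<1 on (-6.0000, 0).

z* = -6.0000.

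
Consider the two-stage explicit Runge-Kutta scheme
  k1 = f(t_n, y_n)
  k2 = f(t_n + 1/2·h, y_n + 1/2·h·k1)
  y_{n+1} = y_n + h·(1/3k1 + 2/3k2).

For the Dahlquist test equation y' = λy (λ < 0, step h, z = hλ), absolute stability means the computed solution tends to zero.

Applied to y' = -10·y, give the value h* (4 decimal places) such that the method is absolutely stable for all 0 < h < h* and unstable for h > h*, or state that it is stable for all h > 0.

(-3.0000,0); λ=-10 ⇒ h* = (3)/10 = 0.3000.

Set f=λy, z=hλ:
  k1=λy_n ⇒ h·k1=z·y_n;  k2=λ(1+1/2z)y_n ⇒ h·k2=z(1+1/2z)y_n
  y_{n+1}/y_n = 1 + 1/3z + 2/3z(1+1/2z) = 1 + z + 1/3z²
  so R(z) = 1 + z + 1/3z².

Boundary: |R(x)|=1, x<0.
x=-0.53: |R|=0.5636
R=1: x+1/3x²=0 ⇒ x=−3=-3.0000; min R=1−1/(4·1/3)=0.2500>−1
Confirm numerically:
  x=-2.218: |R|=0.42184 <1
  x=-1.497: |R|=0.25000 <1
  x=-1.271: |R|=0.26748 <1
  x=-3.572: |R|=1.68106 >1
  x=-3.422: |R|=1.48136 >1
  x=-3.299: |R|=1.32880 >1
So |R|<1 on (-3.0000, 0).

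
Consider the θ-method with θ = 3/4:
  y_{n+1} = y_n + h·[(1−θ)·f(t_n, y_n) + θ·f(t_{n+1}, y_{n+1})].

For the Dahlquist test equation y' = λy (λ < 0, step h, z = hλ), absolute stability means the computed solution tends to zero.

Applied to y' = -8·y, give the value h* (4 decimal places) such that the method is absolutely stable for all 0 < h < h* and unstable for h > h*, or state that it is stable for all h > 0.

unbounded; (−∞, 0). Any h>0 works for λ=-8.

Set f=λy, z=hλ:
  y_{n+1} = y_n + z·[1/4·y_n + 3/4·y_{n+1}] ⇒ (1 − 3/4z)y_{n+1} = (1 + 1/4z)y_n
  R(z) = (1 + 1/4z)/(1 − 3/4z).

Find x<0 with |R(x)|<1.
x=-0.6: |R|=0.5862
x=-2: |R|=0.2000
x=-10: |R|=0.1765
x=-100: |R|=0.3158
θ=3/4≥1/2 ⇒ |1+1/4x|<|1−3/4x| ∀x<0 ⇒ unbounded interval.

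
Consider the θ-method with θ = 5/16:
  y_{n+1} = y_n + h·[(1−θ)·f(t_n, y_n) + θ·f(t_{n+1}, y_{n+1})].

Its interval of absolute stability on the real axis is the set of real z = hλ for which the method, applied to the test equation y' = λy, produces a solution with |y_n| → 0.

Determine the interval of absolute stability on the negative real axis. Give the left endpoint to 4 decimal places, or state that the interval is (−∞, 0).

With y'=λy (z=hλ):
  y_{n+1} = y_n + z·[11/16·y_n + 5/16·y_{n+1}] ⇒ (1 − 5/16z)y_{n+1} = (1 + 11/16z)y_n
  R(z) = (1 + 11/16z)/(1 − 5/16z).

Solve |R(x)|<1 on ℝ⁻.
x=-0.7: |R|=0.4256
R=−1: 1+11/16x = −1+5/16x ⇒ -3/8x=2 ⇒ x=2/(-3/8)=-5.3333
Confirm numerically:
  x=-5.256: |R|=0.98903 <1
  x=-5.215: |R|=0.98313 <1
  x=-4.429: |R|=0.85775 <1
  x=-5.816: |R|=1.06424 >1
  x=-5.621: |R|=1.03913 >1
Interval (-5.3333, 0).

(-5.3333, 0).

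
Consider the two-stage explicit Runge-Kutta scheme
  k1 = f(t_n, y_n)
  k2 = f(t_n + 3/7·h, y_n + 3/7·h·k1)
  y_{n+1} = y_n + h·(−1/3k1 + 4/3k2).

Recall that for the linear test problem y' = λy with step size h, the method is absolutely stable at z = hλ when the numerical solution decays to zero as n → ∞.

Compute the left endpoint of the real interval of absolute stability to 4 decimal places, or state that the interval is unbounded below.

left endpoint -1.7500.

On y'=λy, z=hλ:
  k1=λy_n ⇒ h·k1=z·y_n;  k2=λ(1+3/7z)y_n ⇒ h·k2=z(1+3/7z)y_n
  y_{n+1}/y_n = 1 − 1/3z + 4/3z(1+3/7z) = 1 + z + 4/7z²
  so R(z) = 1 + z + 4/7z².

Find x<0 with |R(x)|<1.
x=-1.6: |R|=0.8629
R=1: x+4/7x²=0 ⇒ x=−7/4=-1.7500; min R=1−1/(4·4/7)=0.5625>−1
Confirm numerically:
  x=-1.378: |R|=0.70708 <1
  x=-1.015: |R|=0.57370 <1
  x=-0.721: |R|=0.57605 <1
  x=-2.125: |R|=1.45536 >1
  x=-1.998: |R|=1.28315 >1
  x=-1.939: |R|=1.20941 >1
So |R|<1 on (-1.7500, 0).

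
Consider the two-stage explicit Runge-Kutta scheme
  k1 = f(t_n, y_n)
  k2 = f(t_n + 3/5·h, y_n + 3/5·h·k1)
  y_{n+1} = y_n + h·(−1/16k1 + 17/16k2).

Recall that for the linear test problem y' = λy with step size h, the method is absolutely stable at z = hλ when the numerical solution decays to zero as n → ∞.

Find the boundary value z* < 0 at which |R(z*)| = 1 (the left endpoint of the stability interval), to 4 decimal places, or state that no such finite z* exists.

With y'=λy (z=hλ):
  k1=λy_n ⇒ h·k1=z·y_n;  k2=λ(1+3/5z)y_n ⇒ h·k2=z(1+3/5z)y_n
  y_{n+1}/y_n = 1 − 1/16z + 17/16z(1+3/5z) = 1 + z + 51/80z²
  Hence R(z) = 1 + z + 51/80z².

Solve |R(x)|<1 on ℝ⁻.
x=-0.95: |R|=0.6253
R=1: x+51/80x²=0 ⇒ x=−80/51=-1.5686; min R=1−1/(4·51/80)=0.6078>−1
Confirm numerically:
  x=-1.448: |R|=0.88865 <1
  x=-1.067: |R|=0.65879 <1
  x=-0.921: |R|=0.61975 <1
  x=-0.836: |R|=0.60955 <1
  x=-2.101: |R|=1.71305 >1
  x=-1.646: |R|=1.08119 >1
Interval (-1.5686, 0).

z* = -1.5686.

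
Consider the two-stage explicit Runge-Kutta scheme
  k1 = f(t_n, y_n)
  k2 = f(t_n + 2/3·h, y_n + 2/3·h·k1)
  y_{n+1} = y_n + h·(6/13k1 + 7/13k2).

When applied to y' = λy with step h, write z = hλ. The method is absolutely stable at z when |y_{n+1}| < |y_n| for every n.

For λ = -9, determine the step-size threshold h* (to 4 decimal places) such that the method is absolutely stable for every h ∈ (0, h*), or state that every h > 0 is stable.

Test eqn y'=λy, z=hλ:
  k1=λy_n ⇒ h·k1=z·y_n;  k2=λ(1+2/3z)y_n ⇒ h·k2=z(1+2/3z)y_n
  y_{n+1}/y_n = 1 + 6/13z + 7/13z(1+2/3z) = 1 + z + 14/39z²
  Hence R(z) = 1 + z + 14/39z².

Solve |R(x)|<1 on ℝ⁻.
x=-0.64: |R|=0.5070
R=1: x+14/39x²=0 ⇒ x=−39/14=-2.7857; min R=1−1/(4·14/39)=0.3036>−1
Confirm numerically:
  x=-2.714: |R|=0.93013 <1
  x=-2.042: |R|=0.45484 <1
  x=-1.608: |R|=0.32019 <1
  x=-1.239: |R|=0.31207 <1
  x=-3.030: |R|=1.26571 >1
  x=-3.015: |R|=1.24816 >1
Interval (-2.7857, 0).

(-2.7857,0); λ=-9 ⇒ h* = (39/14)/9 = 0.3095.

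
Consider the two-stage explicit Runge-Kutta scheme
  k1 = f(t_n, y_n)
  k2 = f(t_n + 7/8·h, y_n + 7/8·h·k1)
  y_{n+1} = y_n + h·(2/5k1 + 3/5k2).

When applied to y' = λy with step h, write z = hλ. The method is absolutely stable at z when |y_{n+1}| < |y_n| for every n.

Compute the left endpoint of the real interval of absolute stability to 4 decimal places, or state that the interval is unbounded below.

z* = -1.9048.

Set f=λy, z=hλ:
  k1=λy_n ⇒ h·k1=z·y_n;  k2=λ(1+7/8z)y_n ⇒ h·k2=z(1+7/8z)y_n
  y_{n+1}/y_n = 1 + 2/5z + 3/5z(1+7/8z) = 1 + z + 21/40z²
  R(z) = 1 + z + 21/40z².

Find x<0 with |R(x)|<1.
x=-1.79: |R|=0.8922
R=1: x+21/40x²=0 ⇒ x=−40/21=-1.9048; min R=1−1/(4·21/40)=0.5238>−1
Confirm numerically:
  x=-1.542: |R|=0.70633 <1
  x=-1.032: |R|=0.52714 <1
  x=-0.868: |R|=0.52755 <1
  x=-0.861: |R|=0.52819 <1
  x=-2.226: |R|=1.37541 >1
  x=-2.148: |R|=1.27430 >1
  x=-2.096: |R|=1.21044 >1
Stable set (-1.9048, 0).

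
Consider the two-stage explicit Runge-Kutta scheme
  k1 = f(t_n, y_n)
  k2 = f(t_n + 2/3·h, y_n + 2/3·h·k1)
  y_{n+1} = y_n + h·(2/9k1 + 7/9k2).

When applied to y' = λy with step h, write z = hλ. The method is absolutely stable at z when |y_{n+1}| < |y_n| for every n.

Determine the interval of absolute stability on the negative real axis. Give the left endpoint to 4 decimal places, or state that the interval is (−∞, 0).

(-1.9286, 0).

With y'=λy (z=hλ):
  k1=λy_n ⇒ h·k1=z·y_n;  k2=λ(1+2/3z)y_n ⇒ h·k2=z(1+2/3z)y_n
  y_{n+1}/y_n = 1 + 2/9z + 7/9z(1+2/3z) = 1 + z + 14/27z²
  R(z) = 1 + z + 14/27z².

Solve |R(x)|<1 on ℝ⁻.
x=-1.52: |R|=0.6780
R=1: x+14/27x²=0 ⇒ x=−27/14=-1.9286; min R=1−1/(4·14/27)=0.5179>−1
Confirm numerically:
  x=-1.512: |R|=0.67341 <1
  x=-1.394: |R|=0.61360 <1
  x=-1.103: |R|=0.52783 <1
  x=-2.431: |R|=1.63332 >1
  x=-2.214: |R|=1.32767 >1
Interval (-1.9286, 0).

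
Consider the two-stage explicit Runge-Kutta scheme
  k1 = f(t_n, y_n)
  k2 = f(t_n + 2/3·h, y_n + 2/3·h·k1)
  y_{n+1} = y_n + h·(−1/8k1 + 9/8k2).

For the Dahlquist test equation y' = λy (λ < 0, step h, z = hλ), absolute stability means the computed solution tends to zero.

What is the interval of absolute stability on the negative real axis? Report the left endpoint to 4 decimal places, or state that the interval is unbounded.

(-1.3333, 0).

Set f=λy, z=hλ:
  k1=λy_n ⇒ h·k1=z·y_n;  k2=λ(1+2/3z)y_n ⇒ h·k2=z(1+2/3z)y_n
  y_{n+1}/y_n = 1 − 1/8z + 9/8z(1+2/3z) = 1 + z + 3/4z²
  ⇒ R(z) = 1 + z + 3/4z².

Solve |R(x)|<1 on ℝ⁻.
x=-0.57: |R|=0.6737
R=1: x+3/4x²=0 ⇒ x=−4/3=-1.3333; min R=1−1/(4·3/4)=0.6667>−1
Confirm numerically:
  x=-1.180: |R|=0.86430 <1
  x=-1.002: |R|=0.75100 <1
  x=-0.996: |R|=0.74801 <1
  x=-0.861: |R|=0.69499 <1
  x=-1.737: |R|=1.52588 >1
  x=-1.526: |R|=1.22051 >1
Interval (-1.3333, 0).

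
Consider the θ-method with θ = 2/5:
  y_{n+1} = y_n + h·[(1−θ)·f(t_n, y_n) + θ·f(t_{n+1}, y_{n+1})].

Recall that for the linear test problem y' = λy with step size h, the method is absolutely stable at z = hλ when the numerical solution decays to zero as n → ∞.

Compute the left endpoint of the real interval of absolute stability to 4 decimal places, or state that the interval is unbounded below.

left endpoint -10.0000.

With y'=λy (z=hλ):
  y_{n+1} = y_n + z·[3/5·y_n + 2/5·y_{n+1}] ⇒ (1 − 2/5z)y_{n+1} = (1 + 3/5z)y_n
  ⇒ R(z) = (1 + 3/5z)/(1 − 2/5z).

Find x<0 with |R(x)|<1.
x=-0.78: |R|=0.4055
R=−1: 1+3/5x = −1+2/5x ⇒ -1/5x=2 ⇒ x=2/(-1/5)=-10.0000
Confirm numerically:
  x=-7.879: |R|=0.89782 <1
  x=-7.606: |R|=0.88156 <1
  x=-5.335: |R|=0.70230 <1
  x=-4.466: |R|=0.60278 <1
  x=-10.285: |R|=1.01115 >1
  x=-10.226: |R|=1.00888 >1
  x=-10.150: |R|=1.00593 >1
Stable set (-10.0000, 0).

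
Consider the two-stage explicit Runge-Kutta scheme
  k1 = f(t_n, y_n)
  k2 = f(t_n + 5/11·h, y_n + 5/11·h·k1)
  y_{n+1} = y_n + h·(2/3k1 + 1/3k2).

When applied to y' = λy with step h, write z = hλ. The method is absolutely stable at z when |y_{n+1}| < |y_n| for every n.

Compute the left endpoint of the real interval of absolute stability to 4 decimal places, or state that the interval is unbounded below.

left endpoint -6.6000.

Set f=λy, z=hλ:
  k1=λy_n ⇒ h·k1=z·y_n;  k2=λ(1+5/11z)y_n ⇒ h·k2=z(1+5/11z)y_n
  y_{n+1}/y_n = 1 + 2/3z + 1/3z(1+5/11z) = 1 + z + 5/33z²
  Hence R(z) = 1 + z + 5/33z².

Boundary: |R(x)|=1, x<0.
x=-0.56: |R|=0.4875
R=1: x+5/33x²=0 ⇒ x=−33/5=-6.6000; min R=1−1/(4·5/33)=-0.6500>−1
Confirm numerically:
  x=-5.702: |R|=0.22418 <1
  x=-5.623: |R|=0.16763 <1
  x=-3.336: |R|=0.64980 <1
  x=-7.099: |R|=1.53673 >1
  x=-6.805: |R|=1.21137 >1
  x=-6.659: |R|=1.05953 >1
Interval (-6.6000, 0).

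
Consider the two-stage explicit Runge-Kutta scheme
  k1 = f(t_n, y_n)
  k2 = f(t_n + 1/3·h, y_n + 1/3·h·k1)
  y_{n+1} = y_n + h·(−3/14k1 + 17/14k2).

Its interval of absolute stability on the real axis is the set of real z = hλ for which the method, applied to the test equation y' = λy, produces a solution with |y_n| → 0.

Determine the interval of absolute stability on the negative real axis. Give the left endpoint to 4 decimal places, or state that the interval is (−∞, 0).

Test eqn y'=λy, z=hλ:
  k1=λy_n ⇒ h·k1=z·y_n;  k2=λ(1+1/3z)y_n ⇒ h·k2=z(1+1/3z)y_n
  y_{n+1}/y_n = 1 − 3/14z + 17/14z(1+1/3z) = 1 + z + 17/42z²
  Hence R(z) = 1 + z + 17/42z².

Need |R(x)|<1, x<0.
x=-0.64: |R|=0.5258
R=1: x+17/42x²=0 ⇒ x=−42/17=-2.4706; min R=1−1/(4·17/42)=0.3824>−1
Confirm numerically:
  x=-2.023: |R|=0.63350 <1
  x=-1.791: |R|=0.50735 <1
  x=-1.728: |R|=0.48061 <1
  x=-1.023: |R|=0.40060 <1
  x=-2.818: |R|=1.39626 >1
  x=-2.816: |R|=1.39370 >1
  x=-2.627: |R|=1.16631 >1
Interval (-2.4706, 0).

(-2.4706, 0).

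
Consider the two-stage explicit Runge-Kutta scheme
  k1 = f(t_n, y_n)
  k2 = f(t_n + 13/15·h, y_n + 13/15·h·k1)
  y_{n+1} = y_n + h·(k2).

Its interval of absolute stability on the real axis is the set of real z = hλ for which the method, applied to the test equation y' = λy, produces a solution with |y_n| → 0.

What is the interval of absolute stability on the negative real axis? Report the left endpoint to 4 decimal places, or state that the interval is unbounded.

z∈(-1.1538,0).

With y'=λy (z=hλ):
  k1=λy_n ⇒ h·k1=z·y_n;  k2=λ(1+13/15z)y_n ⇒ h·k2=z(1+13/15z)y_n
  y_{n+1}/y_n = 1 + z(1+13/15z) = 1 + z + 13/15z²
  Hence R(z) = 1 + z + 13/15z².

Solve |R(x)|<1 on ℝ⁻.
x=-1.31: |R|=1.1773
R=1: x+13/15x²=0 ⇒ x=−15/13=-1.1538; min R=1−1/(4·13/15)=0.7115>−1
Confirm numerically:
  x=-0.989: |R|=0.85870 <1
  x=-0.985: |R|=0.85586 <1
  x=-0.822: |R|=0.76359 <1
  x=-0.527: |R|=0.71370 <1
  x=-1.582: |R|=1.58703 >1
  x=-1.355: |R|=1.23622 >1
Interval (-1.1538, 0).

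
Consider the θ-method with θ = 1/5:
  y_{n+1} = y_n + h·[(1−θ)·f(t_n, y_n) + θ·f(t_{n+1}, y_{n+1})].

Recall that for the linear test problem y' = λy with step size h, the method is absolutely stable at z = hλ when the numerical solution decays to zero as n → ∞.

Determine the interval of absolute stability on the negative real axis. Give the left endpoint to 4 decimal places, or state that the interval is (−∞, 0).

(-3.3333, 0).

Test eqn y'=λy, z=hλ:
  y_{n+1} = y_n + z·[4/5·y_n + 1/5·y_{n+1}] ⇒ (1 − 1/5z)y_{n+1} = (1 + 4/5z)y_n
  ⇒ R(z) = (1 + 4/5z)/(1 − 1/5z).

Find x<0 with |R(x)|<1.
x=-1.62: |R|=0.2236
R=−1: 1+4/5x = −1+1/5x ⇒ -3/5x=2 ⇒ x=2/(-3/5)=-3.3333
Confirm numerically:
  x=-3.048: |R|=0.89364 <1
  x=-2.839: |R|=0.81082 <1
  x=-2.444: |R|=0.64159 <1
  x=-2.079: |R|=0.46843 <1
  x=-3.841: |R|=1.17227 >1
  x=-3.777: |R|=1.15165 >1
  x=-3.354: |R|=1.00742 >1
Interval (-3.3333, 0).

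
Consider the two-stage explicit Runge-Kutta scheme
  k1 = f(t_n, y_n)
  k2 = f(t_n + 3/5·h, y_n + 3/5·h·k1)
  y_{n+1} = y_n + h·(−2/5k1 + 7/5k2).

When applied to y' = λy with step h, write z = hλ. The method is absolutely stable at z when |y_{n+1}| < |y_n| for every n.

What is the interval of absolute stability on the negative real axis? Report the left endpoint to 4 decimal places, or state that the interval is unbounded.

(-1.1905, 0).

Test eqn y'=λy, z=hλ:
  k1=λy_n ⇒ h·k1=z·y_n;  k2=λ(1+3/5z)y_n ⇒ h·k2=z(1+3/5z)y_n
  y_{n+1}/y_n = 1 − 2/5z + 7/5z(1+3/5z) = 1 + z + 21/25z²
  R(z) = 1 + z + 21/25z².

Need |R(x)|<1, x<0.
x=-1.75: |R|=1.8225
R=1: x+21/25x²=0 ⇒ x=−25/21=-1.1905; min R=1−1/(4·21/25)=0.7024>−1
Confirm numerically:
  x=-0.956: |R|=0.81171 <1
  x=-0.941: |R|=0.80280 <1
  x=-0.579: |R|=0.70260 <1
  x=-0.531: |R|=0.70585 <1
  x=-1.608: |R|=1.56396 >1
  x=-1.527: |R|=1.43165 >1
So |R|<1 on (-1.1905, 0).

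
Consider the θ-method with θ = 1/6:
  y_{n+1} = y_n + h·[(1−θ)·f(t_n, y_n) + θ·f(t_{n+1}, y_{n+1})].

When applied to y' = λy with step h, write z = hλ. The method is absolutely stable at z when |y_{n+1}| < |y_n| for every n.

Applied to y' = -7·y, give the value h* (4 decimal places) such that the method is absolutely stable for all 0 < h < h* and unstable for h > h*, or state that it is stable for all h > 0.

(-3.0000,0); λ=-7 ⇒ h* = (3)/7 = 0.4286.

On y'=λy, z=hλ:
  y_{n+1} = y_n + z·[5/6·y_n + 1/6·y_{n+1}] ⇒ (1 − 1/6z)y_{n+1} = (1 + 5/6z)y_n
  ⇒ R(z) = (1 + 5/6z)/(1 − 1/6z).

Solve |R(x)|<1 on ℝ⁻.
x=-1.58: |R|=0.2507
R=−1: 1+5/6x = −1+1/6x ⇒ -2/3x=2 ⇒ x=2/(-2/3)=-3.0000
Confirm numerically:
  x=-2.761: |R|=0.89088 <1
  x=-1.665: |R|=0.30333 <1
  x=-1.483: |R|=0.18910 <1
  x=-3.497: |R|=1.20933 >1
  x=-3.329: |R|=1.14107 >1
Stable set (-3.0000, 0).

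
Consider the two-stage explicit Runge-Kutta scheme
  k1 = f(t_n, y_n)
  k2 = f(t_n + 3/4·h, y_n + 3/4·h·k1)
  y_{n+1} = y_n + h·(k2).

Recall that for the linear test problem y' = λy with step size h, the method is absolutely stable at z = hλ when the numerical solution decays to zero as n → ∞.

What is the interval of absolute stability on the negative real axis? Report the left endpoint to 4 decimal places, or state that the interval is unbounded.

z∈(-1.3333,0).

On y'=λy, z=hλ:
  k1=λy_n ⇒ h·k1=z·y_n;  k2=λ(1+3/4z)y_n ⇒ h·k2=z(1+3/4z)y_n
  y_{n+1}/y_n = 1 + z(1+3/4z) = 1 + z + 3/4z²
  Hence R(z) = 1 + z + 3/4z².

Solve |R(x)|<1 on ℝ⁻.
x=-0.34: |R|=0.7467
R=1: x+3/4x²=0 ⇒ x=−4/3=-1.3333; min R=1−1/(4·3/4)=0.6667>−1
Confirm numerically:
  x=-1.143: |R|=0.83684 <1
  x=-1.108: |R|=0.81275 <1
  x=-0.981: |R|=0.74077 <1
  x=-0.839: |R|=0.68894 <1
  x=-1.777: |R|=1.59130 >1
  x=-1.740: |R|=1.53070 >1
  x=-1.446: |R|=1.12219 >1
So |R|<1 on (-1.3333, 0).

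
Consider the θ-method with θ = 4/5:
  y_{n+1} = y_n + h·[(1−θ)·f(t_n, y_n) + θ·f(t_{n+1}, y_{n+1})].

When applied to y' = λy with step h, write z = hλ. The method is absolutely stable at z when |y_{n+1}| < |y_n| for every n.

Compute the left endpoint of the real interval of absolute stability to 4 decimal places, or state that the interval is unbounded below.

unbounded; (−∞, 0).

Test eqn y'=λy, z=hλ:
  y_{n+1} = y_n + z·[1/5·y_n + 4/5·y_{n+1}] ⇒ (1 − 4/5z)y_{n+1} = (1 + 1/5z)y_n
  so R(z) = (1 + 1/5z)/(1 − 4/5z).

Need |R(x)|<1, x<0.
x=-1.67: |R|=0.2851
x=-2: |R|=0.2308
x=-10: |R|=0.1111
x=-100: |R|=0.2346
θ=4/5≥1/2 ⇒ |1+1/5x|<|1−4/5x| ∀x<0 ⇒ unbounded interval.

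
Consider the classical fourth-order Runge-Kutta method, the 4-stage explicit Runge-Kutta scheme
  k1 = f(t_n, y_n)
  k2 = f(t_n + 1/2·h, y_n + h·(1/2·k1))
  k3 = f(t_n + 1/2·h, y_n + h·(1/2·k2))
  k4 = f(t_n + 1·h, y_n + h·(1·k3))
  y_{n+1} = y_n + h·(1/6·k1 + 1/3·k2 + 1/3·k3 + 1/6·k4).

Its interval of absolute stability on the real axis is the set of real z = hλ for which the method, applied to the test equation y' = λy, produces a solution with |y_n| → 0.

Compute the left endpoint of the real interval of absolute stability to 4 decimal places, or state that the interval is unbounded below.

Set f=λy, z=hλ:
  order 4, 4-stage ⇒ R(z)=1+z+z^2/2+z^3/6+z^4/24
  (e.g. R(-0.64)=0.52810, |R|=0.52810)

Find x<0 with |R(x)|<1.
x=-0.64: |R|=0.5281
|R(-2.56)|=0.7102 |R(-1.47)|=0.2756 |R(-0.85)|=0.4306
Bisect:
  x_lo=-3.3525 |R|=2.2507  x_hi=-0.2540 |R|=0.7757
  mid=-1.80327 |R|=0.28590 →hi
  mid=-2.57791 |R|=0.72977 →hi
  mid=-2.96522 |R|=1.30694 →lo
  mid=-2.77156 |R|=0.97950 →hi
  mid=-2.86839 |R|=1.13269 →lo
  mid=-2.81998 |R|=1.05357 →lo
  mid=-2.79577 |R|=1.01591 →lo
  mid=-2.78367 |R|=0.99755 →hi
  ...
  [-2.78537,-2.78518] ⇒ x*=-2.7853
Stable set (-2.7853, 0).

z* = -2.7853.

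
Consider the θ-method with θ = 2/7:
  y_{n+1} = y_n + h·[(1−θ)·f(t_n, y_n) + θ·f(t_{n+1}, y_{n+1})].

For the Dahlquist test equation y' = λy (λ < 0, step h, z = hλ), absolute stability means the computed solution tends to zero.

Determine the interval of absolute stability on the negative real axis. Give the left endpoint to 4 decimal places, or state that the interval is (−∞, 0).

(-4.6667, 0).

Test eqn y'=λy, z=hλ:
  y_{n+1} = y_n + z·[5/7·y_n + 2/7·y_{n+1}] ⇒ (1 − 2/7z)y_{n+1} = (1 + 5/7z)y_n
  Hence R(z) = (1 + 5/7z)/(1 − 2/7z).

Find x<0 with |R(x)|<1.
x=-1.56: |R|=0.0791
R=−1: 1+5/7x = −1+2/7x ⇒ -3/7x=2 ⇒ x=2/(-3/7)=-4.6667
Confirm numerically:
  x=-3.008: |R|=0.61770 <1
  x=-2.914: |R|=0.59012 <1
  x=-2.661: |R|=0.51169 <1
  x=-2.279: |R|=0.38026 <1
  x=-5.127: |R|=1.08004 >1
  x=-4.973: |R|=1.05423 >1
  x=-4.795: |R|=1.02321 >1
Interval (-4.6667, 0).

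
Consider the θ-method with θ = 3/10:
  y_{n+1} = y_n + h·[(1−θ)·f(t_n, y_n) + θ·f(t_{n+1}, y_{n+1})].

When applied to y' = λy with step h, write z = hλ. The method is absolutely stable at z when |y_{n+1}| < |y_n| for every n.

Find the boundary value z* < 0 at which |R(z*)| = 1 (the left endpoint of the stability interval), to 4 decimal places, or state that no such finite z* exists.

left endpoint -5.0000.

On y'=λy, z=hλ:
  y_{n+1} = y_n + z·[7/10·y_n + 3/10·y_{n+1}] ⇒ (1 − 3/10z)y_{n+1} = (1 + 7/10z)y_n
  ⇒ R(z) = (1 + 7/10z)/(1 − 3/10z).

Boundary: |R(x)|=1, x<0.
x=-0.99: |R|=0.2367
R=−1: 1+7/10x = −1+3/10x ⇒ -2/5x=2 ⇒ x=2/(-2/5)=-5.0000
Confirm numerically:
  x=-4.739: |R|=0.95689 <1
  x=-4.369: |R|=0.89077 <1
  x=-3.741: |R|=0.76271 <1
  x=-3.574: |R|=0.72474 <1
  x=-5.399: |R|=1.06092 >1
  x=-5.067: |R|=1.01063 >1
Stable set (-5.0000, 0).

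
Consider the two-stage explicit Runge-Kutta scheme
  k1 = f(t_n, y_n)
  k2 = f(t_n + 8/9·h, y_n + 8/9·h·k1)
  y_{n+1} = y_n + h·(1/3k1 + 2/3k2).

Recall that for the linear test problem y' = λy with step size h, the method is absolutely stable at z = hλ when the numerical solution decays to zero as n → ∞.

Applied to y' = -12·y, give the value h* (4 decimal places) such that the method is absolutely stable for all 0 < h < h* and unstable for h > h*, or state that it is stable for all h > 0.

(-1.6875,0); λ=-12 ⇒ h* = (27/16)/12 = 0.1406.

Test eqn y'=λy, z=hλ:
  k1=λy_n ⇒ h·k1=z·y_n;  k2=λ(1+8/9z)y_n ⇒ h·k2=z(1+8/9z)y_n
  y_{n+1}/y_n = 1 + 1/3z + 2/3z(1+8/9z) = 1 + z + 16/27z²
  R(z) = 1 + z + 16/27z².

Boundary: |R(x)|=1, x<0.
x=-1.63: |R|=0.9445
R=1: x+16/27x²=0 ⇒ x=−27/16=-1.6875; min R=1−1/(4·16/27)=0.5781>−1
Confirm numerically:
  x=-1.344: |R|=0.72642 <1
  x=-0.851: |R|=0.57816 <1
  x=-0.707: |R|=0.58921 <1
  x=-2.200: |R|=1.66815 >1
  x=-2.148: |R|=1.58617 >1
  x=-2.141: |R|=1.57537 >1
So |R|<1 on (-1.6875, 0).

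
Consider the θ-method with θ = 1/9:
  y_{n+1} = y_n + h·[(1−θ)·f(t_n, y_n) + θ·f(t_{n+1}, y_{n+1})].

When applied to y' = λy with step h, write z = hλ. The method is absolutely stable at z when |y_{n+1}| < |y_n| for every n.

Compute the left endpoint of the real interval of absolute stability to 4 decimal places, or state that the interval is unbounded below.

On y'=λy, z=hλ:
  y_{n+1} = y_n + z·[8/9·y_n + 1/9·y_{n+1}] ⇒ (1 − 1/9z)y_{n+1} = (1 + 8/9z)y_n
  so R(z) = (1 + 8/9z)/(1 − 1/9z).

Boundary: |R(x)|=1, x<0.
x=-1.07: |R|=0.0437
R=−1: 1+8/9x = −1+1/9x ⇒ -7/9x=2 ⇒ x=2/(-7/9)=-2.5714
Confirm numerically:
  x=-2.228: |R|=0.78589 <1
  x=-1.840: |R|=0.52768 <1
  x=-1.271: |R|=0.11372 <1
  x=-2.970: |R|=1.23308 >1
  x=-2.955: |R|=1.22459 >1
  x=-2.602: |R|=1.01845 >1
So |R|<1 on (-2.5714, 0).

z* = -2.5714.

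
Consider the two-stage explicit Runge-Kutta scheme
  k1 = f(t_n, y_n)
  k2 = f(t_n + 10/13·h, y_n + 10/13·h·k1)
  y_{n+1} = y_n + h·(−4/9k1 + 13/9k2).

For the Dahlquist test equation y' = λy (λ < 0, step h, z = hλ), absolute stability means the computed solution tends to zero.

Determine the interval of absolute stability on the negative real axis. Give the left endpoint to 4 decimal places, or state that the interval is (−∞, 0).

(-0.9000, 0).

Test eqn y'=λy, z=hλ:
  k1=λy_n ⇒ h·k1=z·y_n;  k2=λ(1+10/13z)y_n ⇒ h·k2=z(1+10/13z)y_n
  y_{n+1}/y_n = 1 − 4/9z + 13/9z(1+10/13z) = 1 + z + 10/9z²
  R(z) = 1 + z + 10/9z².

Boundary: |R(x)|=1, x<0.
x=-0.51: |R|=0.7790
R=1: x+10/9x²=0 ⇒ x=−9/10=-0.9000; min R=1−1/(4·10/9)=0.7750>−1
Confirm numerically:
  x=-0.868: |R|=0.96914 <1
  x=-0.519: |R|=0.78029 <1
  x=-0.385: |R|=0.77969 <1
  x=-1.478: |R|=1.94920 >1
  x=-1.302: |R|=1.58156 >1
  x=-1.097: |R|=1.24012 >1
Stable set (-0.9000, 0).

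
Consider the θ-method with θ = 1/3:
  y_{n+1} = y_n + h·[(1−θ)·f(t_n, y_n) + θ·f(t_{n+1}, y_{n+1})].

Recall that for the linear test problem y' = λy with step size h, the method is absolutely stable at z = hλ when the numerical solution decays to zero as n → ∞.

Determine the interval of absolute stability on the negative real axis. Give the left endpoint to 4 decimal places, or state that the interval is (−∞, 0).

With y'=λy (z=hλ):
  y_{n+1} = y_n + z·[2/3·y_n + 1/3·y_{n+1}] ⇒ (1 − 1/3z)y_{n+1} = (1 + 2/3z)y_n
  Hence R(z) = (1 + 2/3z)/(1 − 1/3z).

Find x<0 with |R(x)|<1.
x=-0.72: |R|=0.4194
R=−1: 1+2/3x = −1+1/3x ⇒ -1/3x=2 ⇒ x=2/(-1/3)=-6.0000
Confirm numerically:
  x=-3.719: |R|=0.66051 <1
  x=-3.258: |R|=0.56184 <1
  x=-2.621: |R|=0.39886 <1
  x=-6.408: |R|=1.04337 >1
  x=-6.197: |R|=1.02142 >1
Interval (-6.0000, 0).

z∈(-6.0000,0).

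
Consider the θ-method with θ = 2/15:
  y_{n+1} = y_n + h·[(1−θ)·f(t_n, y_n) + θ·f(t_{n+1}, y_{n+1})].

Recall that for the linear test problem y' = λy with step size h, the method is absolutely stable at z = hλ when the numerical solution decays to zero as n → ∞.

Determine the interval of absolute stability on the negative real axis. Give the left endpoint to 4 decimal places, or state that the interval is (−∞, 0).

Test eqn y'=λy, z=hλ:
  y_{n+1} = y_n + z·[13/15·y_n + 2/15·y_{n+1}] ⇒ (1 − 2/15z)y_{n+1} = (1 + 13/15z)y_n
  R(z) = (1 + 13/15z)/(1 − 2/15z).

Need |R(x)|<1, x<0.
x=-0.64: |R|=0.4103
R=−1: 1+13/15x = −1+2/15x ⇒ -11/15x=2 ⇒ x=2/(-11/15)=-2.7273
Confirm numerically:
  x=-2.342: |R|=0.78470 <1
  x=-1.393: |R|=0.17480 <1
  x=-1.267: |R|=0.08389 <1
  x=-3.311: |R|=1.29697 >1
  x=-3.279: |R|=1.28152 >1
  x=-2.817: |R|=1.04783 >1
Stable set (-2.7273, 0).

z∈(-2.7273,0).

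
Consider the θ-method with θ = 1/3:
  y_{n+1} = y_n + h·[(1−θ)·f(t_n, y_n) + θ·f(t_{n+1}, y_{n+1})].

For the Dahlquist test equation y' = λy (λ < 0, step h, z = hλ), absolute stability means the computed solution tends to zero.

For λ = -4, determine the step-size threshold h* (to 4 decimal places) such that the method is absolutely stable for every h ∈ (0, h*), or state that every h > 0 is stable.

Test eqn y'=λy, z=hλ:
  y_{n+1} = y_n + z·[2/3·y_n + 1/3·y_{n+1}] ⇒ (1 − 1/3z)y_{n+1} = (1 + 2/3z)y_n
  Hence R(z) = (1 + 2/3z)/(1 − 1/3z).

Find x<0 with |R(x)|<1.
x=-0.47: |R|=0.5937
R=−1: 1+2/3x = −1+1/3x ⇒ -1/3x=2 ⇒ x=2/(-1/3)=-6.0000
Confirm numerically:
  x=-5.388: |R|=0.92704 <1
  x=-4.439: |R|=0.79016 <1
  x=-3.662: |R|=0.64905 <1
  x=-6.452: |R|=1.04782 >1
  x=-6.230: |R|=1.02492 >1
So |R|<1 on (-6.0000, 0).

(-6.0000,0); λ=-4 ⇒ h* = (6)/4 = 1.5000.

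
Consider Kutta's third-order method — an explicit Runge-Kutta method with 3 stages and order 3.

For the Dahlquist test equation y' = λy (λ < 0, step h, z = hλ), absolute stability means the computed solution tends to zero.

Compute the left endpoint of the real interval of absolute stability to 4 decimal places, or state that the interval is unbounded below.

left endpoint -2.5127.

On y'=λy, z=hλ:
  order 3, 3-stage ⇒ R(z)=1+z+z^2/2+z^3/6
  (e.g. R(-0.81)=0.42948, |R|=0.42948)

Boundary: |R(x)|=1, x<0.
x=-0.81: |R|=0.4295
|R(-2.28)|=0.6562 |R(-1.76)|=0.1198 |R(-1.4)|=0.1227
Bisect:
  x_lo=-3.1067 |R|=2.2783  x_hi=-0.1336 |R|=0.8750
  mid=-1.62013 |R|=0.01648 →hi
  mid=-2.36341 |R|=0.77078 →hi
  mid=-2.73506 |R|=1.40474 →lo
  mid=-2.54924 |R|=1.06101 →lo
  mid=-2.45632 |R|=0.90961 →hi
  mid=-2.50278 |R|=0.98369 →hi
  mid=-2.52601 |R|=1.02194 →lo
  mid=-2.51439 |R|=1.00271 →lo
  mid=-2.50859 |R|=0.99318 →hi
  mid=-2.51149 |R|=0.99794 →hi
  ...
  [-2.51276,-2.51258] ⇒ x*=-2.5127
Interval (-2.5127, 0).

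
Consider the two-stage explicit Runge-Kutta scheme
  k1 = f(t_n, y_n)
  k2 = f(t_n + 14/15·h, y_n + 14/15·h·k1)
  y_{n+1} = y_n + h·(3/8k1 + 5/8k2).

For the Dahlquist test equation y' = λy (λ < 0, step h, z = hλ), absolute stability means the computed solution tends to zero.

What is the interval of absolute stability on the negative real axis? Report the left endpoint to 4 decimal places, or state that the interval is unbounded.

z∈(-1.7143,0).

Test eqn y'=λy, z=hλ:
  k1=λy_n ⇒ h·k1=z·y_n;  k2=λ(1+14/15z)y_n ⇒ h·k2=z(1+14/15z)y_n
  y_{n+1}/y_n = 1 + 3/8z + 5/8z(1+14/15z) = 1 + z + 7/12z²
  R(z) = 1 + z + 7/12z².

Solve |R(x)|<1 on ℝ⁻.
x=-0.39: |R|=0.6987
R=1: x+7/12x²=0 ⇒ x=−12/7=-1.7143; min R=1−1/(4·7/12)=0.5714>−1
Confirm numerically:
  x=-1.503: |R|=0.81476 <1
  x=-1.040: |R|=0.59093 <1
  x=-1.037: |R|=0.59030 <1
  x=-2.239: |R|=1.68532 >1
  x=-1.950: |R|=1.26812 >1
Interval (-1.7143, 0).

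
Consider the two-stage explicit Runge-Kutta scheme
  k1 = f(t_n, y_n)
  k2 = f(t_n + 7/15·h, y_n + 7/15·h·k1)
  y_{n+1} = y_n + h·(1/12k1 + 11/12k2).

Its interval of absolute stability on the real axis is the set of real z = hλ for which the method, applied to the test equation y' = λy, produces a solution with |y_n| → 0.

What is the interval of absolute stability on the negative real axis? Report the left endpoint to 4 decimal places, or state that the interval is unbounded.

z∈(-2.3377,0).

On y'=λy, z=hλ:
  k1=λy_n ⇒ h·k1=z·y_n;  k2=λ(1+7/15z)y_n ⇒ h·k2=z(1+7/15z)y_n
  y_{n+1}/y_n = 1 + 1/12z + 11/12z(1+7/15z) = 1 + z + 77/180z²
  R(z) = 1 + z + 77/180z².

Need |R(x)|<1, x<0.
x=-0.88: |R|=0.4513
R=1: x+77/180x²=0 ⇒ x=−180/77=-2.3377; min R=1−1/(4·77/180)=0.4156>−1
Confirm numerically:
  x=-2.004: |R|=0.71396 <1
  x=-1.815: |R|=0.59420 <1
  x=-1.502: |R|=0.46307 <1
  x=-1.441: |R|=0.44727 <1
  x=-2.901: |R|=1.69909 >1
  x=-2.617: |R|=1.31272 >1
  x=-2.585: |R|=1.27351 >1
Interval (-2.3377, 0).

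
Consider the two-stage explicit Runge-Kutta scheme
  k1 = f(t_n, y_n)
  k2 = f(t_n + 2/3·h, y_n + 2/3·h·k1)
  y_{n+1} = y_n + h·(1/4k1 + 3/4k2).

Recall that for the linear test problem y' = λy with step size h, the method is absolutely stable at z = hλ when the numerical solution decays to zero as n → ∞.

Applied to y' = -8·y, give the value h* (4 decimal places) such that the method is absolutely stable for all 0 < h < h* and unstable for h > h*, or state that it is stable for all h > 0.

Set f=λy, z=hλ:
  k1=λy_n ⇒ h·k1=z·y_n;  k2=λ(1+2/3z)y_n ⇒ h·k2=z(1+2/3z)y_n
  y_{n+1}/y_n = 1 + 1/4z + 3/4z(1+2/3z) = 1 + z + 1/2z²
  R(z) = 1 + z + 1/2z².

Boundary: |R(x)|=1, x<0.
x=-1.08: |R|=0.5032
R=1: x+1/2x²=0 ⇒ x=−2=-2.0000; min R=1−1/(4·1/2)=0.5000>−1
Confirm numerically:
  x=-1.628: |R|=0.69719 <1
  x=-1.526: |R|=0.63834 <1
  x=-1.319: |R|=0.55088 <1
  x=-1.088: |R|=0.50387 <1
  x=-2.333: |R|=1.38844 >1
  x=-2.196: |R|=1.21521 >1
Interval (-2.0000, 0).

(-2.0000,0); λ=-8 ⇒ h* = (2)/8 = 0.2500.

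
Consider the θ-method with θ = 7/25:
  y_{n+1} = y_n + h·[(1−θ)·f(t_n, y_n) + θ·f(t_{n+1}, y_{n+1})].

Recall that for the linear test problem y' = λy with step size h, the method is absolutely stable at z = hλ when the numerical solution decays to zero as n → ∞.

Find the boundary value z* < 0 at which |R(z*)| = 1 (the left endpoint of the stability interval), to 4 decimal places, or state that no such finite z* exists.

left endpoint -4.5455.

Set f=λy, z=hλ:
  y_{n+1} = y_n + z·[18/25·y_n + 7/25·y_{n+1}] ⇒ (1 − 7/25z)y_{n+1} = (1 + 18/25z)y_n
  R(z) = (1 + 18/25z)/(1 − 7/25z).

Need |R(x)|<1, x<0.
x=-1.78: |R|=0.1879
R=−1: 1+18/25x = −1+7/25x ⇒ -11/25x=2 ⇒ x=2/(-11/25)=-4.5455
Confirm numerically:
  x=-4.238: |R|=0.93813 <1
  x=-3.358: |R|=0.73071 <1
  x=-2.193: |R|=0.35870 <1
  x=-4.987: |R|=1.08107 >1
  x=-4.893: |R|=1.06452 >1
Interval (-4.5455, 0).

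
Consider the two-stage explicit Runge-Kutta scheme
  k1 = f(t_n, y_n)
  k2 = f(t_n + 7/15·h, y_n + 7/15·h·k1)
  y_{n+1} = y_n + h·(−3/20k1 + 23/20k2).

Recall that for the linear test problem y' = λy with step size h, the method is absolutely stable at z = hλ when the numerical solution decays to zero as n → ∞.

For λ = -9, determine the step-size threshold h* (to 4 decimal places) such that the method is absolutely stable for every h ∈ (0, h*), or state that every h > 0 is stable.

(-1.8634,0); λ=-9 ⇒ h* = (300/161)/9 = 0.2070.

Set f=λy, z=hλ:
  k1=λy_n ⇒ h·k1=z·y_n;  k2=λ(1+7/15z)y_n ⇒ h·k2=z(1+7/15z)y_n
  y_{n+1}/y_n = 1 − 3/20z + 23/20z(1+7/15z) = 1 + z + 161/300z²
  so R(z) = 1 + z + 161/300z².

Solve |R(x)|<1 on ℝ⁻.
x=-1.76: |R|=0.9024
R=1: x+161/300x²=0 ⇒ x=−300/161=-1.8634; min R=1−1/(4·161/300)=0.5342>−1
Confirm numerically:
  x=-1.769: |R|=0.91042 <1
  x=-1.649: |R|=0.81030 <1
  x=-1.444: |R|=0.67502 <1
  x=-1.055: |R|=0.54232 <1
  x=-2.351: |R|=1.61526 >1
  x=-2.151: |R|=1.33205 >1
  x=-2.077: |R|=1.23814 >1
Interval (-1.8634, 0).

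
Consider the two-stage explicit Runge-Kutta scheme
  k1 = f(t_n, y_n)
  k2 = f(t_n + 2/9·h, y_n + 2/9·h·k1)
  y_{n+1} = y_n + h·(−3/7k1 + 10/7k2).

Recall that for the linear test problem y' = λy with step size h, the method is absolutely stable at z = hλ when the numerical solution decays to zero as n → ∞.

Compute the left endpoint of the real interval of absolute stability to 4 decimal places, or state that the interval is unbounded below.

Set f=λy, z=hλ:
  k1=λy_n ⇒ h·k1=z·y_n;  k2=λ(1+2/9z)y_n ⇒ h·k2=z(1+2/9z)y_n
  y_{n+1}/y_n = 1 − 3/7z + 10/7z(1+2/9z) = 1 + z + 20/63z²
  so R(z) = 1 + z + 20/63z².

Need |R(x)|<1, x<0.
x=-0.93: |R|=0.3446
R=1: x+20/63x²=0 ⇒ x=−63/20=-3.1500; min R=1−1/(4·20/63)=0.2125>−1
Confirm numerically:
  x=-2.667: |R|=0.59106 <1
  x=-2.590: |R|=0.53956 <1
  x=-2.450: |R|=0.45556 <1
  x=-2.084: |R|=0.29475 <1
  x=-3.553: |R|=1.45456 >1
  x=-3.235: |R|=1.08729 >1
  x=-3.174: |R|=1.02418 >1
Stable set (-3.1500, 0).

left endpoint -3.1500.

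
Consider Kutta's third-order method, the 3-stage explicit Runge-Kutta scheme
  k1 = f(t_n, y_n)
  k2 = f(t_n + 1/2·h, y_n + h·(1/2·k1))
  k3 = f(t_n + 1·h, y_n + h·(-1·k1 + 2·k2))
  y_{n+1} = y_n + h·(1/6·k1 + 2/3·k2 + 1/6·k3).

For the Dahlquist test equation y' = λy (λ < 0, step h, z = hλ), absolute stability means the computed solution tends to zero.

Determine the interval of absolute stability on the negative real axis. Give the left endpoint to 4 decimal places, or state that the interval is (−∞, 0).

On y'=λy, z=hλ:
  order 3, 3-stage ⇒ R(z)=1+z+z^2/2+z^3/6
  (e.g. R(-1.69)=-0.06642, |R|=0.06642)

Solve |R(x)|<1 on ℝ⁻.
x=-1.69: |R|=0.0664
|R(-1.74)|=0.1042 |R(-1.42)|=0.1110 |R(-1.33)|=0.1623
Bisect:
  x_lo=-3.4039 |R|=3.1839  x_hi=-0.1558 |R|=0.8557
  mid=-1.77988 |R|=0.13566 →hi
  mid=-2.59189 |R|=1.13495 →lo
  mid=-2.18588 |R|=0.53757 →hi
  mid=-2.38889 |R|=0.80764 →hi
  mid=-2.49039 |R|=0.96362 →hi
  mid=-2.54114 |R|=1.04730 →lo
  mid=-2.51577 |R|=1.00497 →lo
  mid=-2.50308 |R|=0.98418 →hi
  ...
  [-2.51279,-2.51259] ⇒ x*=-2.5127
So |R|<1 on (-2.5127, 0).

(-2.5127, 0).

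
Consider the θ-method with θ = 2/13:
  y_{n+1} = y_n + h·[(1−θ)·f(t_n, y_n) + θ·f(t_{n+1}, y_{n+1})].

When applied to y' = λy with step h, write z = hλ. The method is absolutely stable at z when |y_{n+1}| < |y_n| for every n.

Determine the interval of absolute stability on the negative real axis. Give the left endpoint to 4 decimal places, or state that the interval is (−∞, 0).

On y'=λy, z=hλ:
  y_{n+1} = y_n + z·[11/13·y_n + 2/13·y_{n+1}] ⇒ (1 − 2/13z)y_{n+1} = (1 + 11/13z)y_n
  R(z) = (1 + 11/13z)/(1 − 2/13z).

Find x<0 with |R(x)|<1.
x=-1.35: |R|=0.1178
R=−1: 1+11/13x = −1+2/13x ⇒ -9/13x=2 ⇒ x=2/(-9/13)=-2.8889
Confirm numerically:
  x=-2.281: |R|=0.68848 <1
  x=-1.740: |R|=0.37257 <1
  x=-1.311: |R|=0.09096 <1
  x=-3.070: |R|=1.08516 >1
  x=-2.988: |R|=1.04701 >1
  x=-2.952: |R|=1.03005 >1
Stable set (-2.8889, 0).

z∈(-2.8889,0).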